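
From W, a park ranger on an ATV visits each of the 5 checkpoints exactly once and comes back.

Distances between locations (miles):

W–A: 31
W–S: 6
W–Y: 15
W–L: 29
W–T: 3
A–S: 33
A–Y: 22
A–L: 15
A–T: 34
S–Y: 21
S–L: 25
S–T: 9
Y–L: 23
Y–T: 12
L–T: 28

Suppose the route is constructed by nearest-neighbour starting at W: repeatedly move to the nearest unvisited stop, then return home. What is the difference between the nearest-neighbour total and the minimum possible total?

W: T=3, S=6, Y=15, L=29, A=31 ⇒ T
T: S=9, Y=12, L=28, A=34 ⇒ S
S: Y=21, L=25, A=33 ⇒ Y
Y: A=22, L=23 ⇒ A
A: L=15 ⇒ L
NN route W → T → S → Y → A → L → W costs 99.
Optimal: W → S → L → A → Y → T → W costs 83 (by enumerating all 60 distinct tours).
Excess = 99 − 83 = 16.

The nearest-neighbour route is 16 miles longer than optimal.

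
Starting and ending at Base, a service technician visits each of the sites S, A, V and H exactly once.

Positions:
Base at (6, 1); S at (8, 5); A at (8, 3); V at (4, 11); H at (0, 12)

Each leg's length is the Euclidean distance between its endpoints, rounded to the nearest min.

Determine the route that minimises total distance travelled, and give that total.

There are 12 distinct closed tours to check (reversals are equivalent).
Base→S→A→V→H→Base: 4+2+9+4+13 = 32
Base→S→A→H→V→Base: 4+2+12+4+10 = 32
Base→S→V→A→H→Base: 4+7+9+12+13 = 45
Base→S→V→H→A→Base: 4+7+4+12+3 = 30
Base→S→H→A→V→Base: 4+11+12+9+10 = 46
Base→S→H→V→A→Base: 4+11+4+9+3 = 31
Base→A→S→V→H→Base: 3+2+7+4+13 = 29
Base→A→S→H→V→Base: 3+2+11+4+10 = 30
Base→A→V→S→H→Base: 3+9+7+11+13 = 43
Base→A→H→S→V→Base: 3+12+11+7+10 = 43
Base→V→S→A→H→Base: 10+7+2+12+13 = 44
Base→V→A→S→H→Base: 10+9+2+11+13 = 45
The minimum is 29.
One optimal route: Base → A → S → V → H → Base (or its reverse).

Minimum total distance: 29 min.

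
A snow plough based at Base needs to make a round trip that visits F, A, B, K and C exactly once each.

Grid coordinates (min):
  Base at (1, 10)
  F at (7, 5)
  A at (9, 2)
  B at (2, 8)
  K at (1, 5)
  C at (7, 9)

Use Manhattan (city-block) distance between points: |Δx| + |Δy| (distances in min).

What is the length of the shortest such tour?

34 min — the shortest possible round trip.

Base → F → A → B → K → C → Base: 11+5+13+4+10+7 = 50
Base → F → A → B → C → K → Base: 11+5+13+6+10+5 = 50
Base → F → A → K → B → C → Base: 11+5+11+4+6+7 = 44
Base → F → A → K → C → B → Base: 11+5+11+10+6+3 = 46
Base → F → A → C → B → K → Base: 11+5+9+6+4+5 = 40
Base → F → A → C → K → B → Base: 11+5+9+10+4+3 = 42
Base → F → B → A → K → C → Base: 11+8+13+11+10+7 = 60
Base → F → B → A → C → K → Base: 11+8+13+9+10+5 = 56
Base → F → B → K → A → C → Base: 11+8+4+11+9+7 = 50
Base → F → B → K → C → A → Base: 11+8+4+10+9+16 = 58
Base → F → B → C → A → K → Base: 11+8+6+9+11+5 = 50
Base → F → B → C → K → A → Base: 11+8+6+10+11+16 = 62
Base → F → K → A → B → C → Base: 11+6+11+13+6+7 = 54
Base → F → K → A → C → B → Base: 11+6+11+9+6+3 = 46
… (46 more)
Base → B → K → F → A → C → Base: 3+4+6+5+9+7 = 34  ← best
The minimum is 34.
One optimal route: Base → B → K → F → A → C → Base (or its reverse).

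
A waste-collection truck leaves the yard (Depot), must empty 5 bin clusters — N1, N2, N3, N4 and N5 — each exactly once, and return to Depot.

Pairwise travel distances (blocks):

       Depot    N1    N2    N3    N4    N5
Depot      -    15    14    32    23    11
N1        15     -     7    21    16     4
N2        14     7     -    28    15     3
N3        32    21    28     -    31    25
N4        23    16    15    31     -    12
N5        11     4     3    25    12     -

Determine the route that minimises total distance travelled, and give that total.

With 5 stops there are 5!/2 = 60 distinct round trips (a route and its reverse cost the same).
Depot-N1-N2-N3-N4-N5-Depot: 15+7+28+31+12+11 = 104
Depot-N1-N2-N3-N5-N4-Depot: 15+7+28+25+12+23 = 110
Depot-N1-N2-N4-N3-N5-Depot: 15+7+15+31+25+11 = 104
Depot-N1-N2-N4-N5-N3-Depot: 15+7+15+12+25+32 = 106
Depot-N1-N2-N5-N3-N4-Depot: 15+7+3+25+31+23 = 104
Depot-N1-N2-N5-N4-N3-Depot: 15+7+3+12+31+32 = 100
Depot-N1-N3-N2-N4-N5-Depot: 15+21+28+15+12+11 = 102
Depot-N1-N3-N2-N5-N4-Depot: 15+21+28+3+12+23 = 102
Depot-N1-N3-N4-N2-N5-Depot: 15+21+31+15+3+11 = 96
Depot-N1-N3-N4-N5-N2-Depot: 15+21+31+12+3+14 = 96
Depot-N1-N3-N5-N2-N4-Depot: 15+21+25+3+15+23 = 102
Depot-N1-N3-N5-N4-N2-Depot: 15+21+25+12+15+14 = 102
Depot-N1-N4-N2-N3-N5-Depot: 15+16+15+28+25+11 = 110
Depot-N1-N4-N2-N5-N3-Depot: 15+16+15+3+25+32 = 106
… (46 more)
The minimum is 96.
One optimal route: Depot → N1 → N3 → N4 → N2 → N5 → Depot (or its reverse).

Minimum total distance: 96 blocks.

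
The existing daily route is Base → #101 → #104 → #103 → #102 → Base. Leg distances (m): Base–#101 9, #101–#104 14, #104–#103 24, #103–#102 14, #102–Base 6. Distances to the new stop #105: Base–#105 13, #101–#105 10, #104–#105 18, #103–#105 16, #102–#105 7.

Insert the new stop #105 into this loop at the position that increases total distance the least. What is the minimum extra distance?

+9 m — insert #105 between #103 and #102.

Insertion cost between consecutive stops i–j is d(i,#105) + d(#105,j) − d(i,j):
  between Base and #101: 13 + 10 − 9 = 14
  between #101 and #104: 10 + 18 − 14 = 14
  between #104 and #103: 18 + 16 − 24 = 10
  between #103 and #102: 16 + 7 − 14 = 9
  between #102 and Base: 7 + 13 − 6 = 14
Cheapest insertion is between #103 and #102, adding 9.
New total = 67 + 9 = 76.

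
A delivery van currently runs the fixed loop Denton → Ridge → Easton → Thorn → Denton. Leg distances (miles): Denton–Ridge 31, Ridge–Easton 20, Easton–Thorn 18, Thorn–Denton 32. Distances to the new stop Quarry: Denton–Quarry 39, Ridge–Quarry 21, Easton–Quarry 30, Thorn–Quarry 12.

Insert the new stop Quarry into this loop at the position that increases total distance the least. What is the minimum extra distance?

Minimum extra distance: 19 miles, inserting Quarry between Thorn and Denton.

Insertion cost between consecutive stops i–j is d(i,Quarry) + d(Quarry,j) − d(i,j):
  between Denton and Ridge: 39 + 21 − 31 = 29
  between Ridge and Easton: 21 + 30 − 20 = 31
  between Easton and Thorn: 30 + 12 − 18 = 24
  between Thorn and Denton: 12 + 39 − 32 = 19
Cheapest insertion is between Thorn and Denton, adding 19.
New total = 101 + 19 = 120.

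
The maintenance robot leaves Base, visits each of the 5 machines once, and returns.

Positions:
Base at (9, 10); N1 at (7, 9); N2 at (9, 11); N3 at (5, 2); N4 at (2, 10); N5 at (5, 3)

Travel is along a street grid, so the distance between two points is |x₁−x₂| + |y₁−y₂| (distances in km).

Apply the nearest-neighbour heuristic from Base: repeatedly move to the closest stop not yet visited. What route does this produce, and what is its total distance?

Nearest-neighbour total = 34 km; route Base → N2 → N1 → N4 → N5 → N3 → Base.

From Base: distances to unvisited — N2=1, N1=3, N4=7, N5=11, N3=12. Nearest is N2 (1).
From N2: distances to unvisited — N1=4, N4=8, N5=12, N3=13. Nearest is N1 (4).
From N1: distances to unvisited — N4=6, N5=8, N3=9. Nearest is N4 (6).
From N4: distances to unvisited — N5=10, N3=11. Nearest is N5 (10).
From N5: distances to unvisited — N3=1. Nearest is N3 (1).
Return N3→Base: 12.
Total = 1 + 4 + 6 + 10 + 1 + 12 = 34.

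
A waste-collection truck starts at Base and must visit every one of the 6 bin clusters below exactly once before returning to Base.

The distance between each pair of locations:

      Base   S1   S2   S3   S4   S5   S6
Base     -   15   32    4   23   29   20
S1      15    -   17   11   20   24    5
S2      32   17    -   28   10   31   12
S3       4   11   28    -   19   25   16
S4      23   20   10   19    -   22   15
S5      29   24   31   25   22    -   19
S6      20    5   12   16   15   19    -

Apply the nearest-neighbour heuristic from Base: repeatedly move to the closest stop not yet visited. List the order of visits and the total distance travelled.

Base → [S3:4 / S1:15 / S6:20 / S4:23 / S5:29 / S2:32] → S3 (4)
S3 → [S1:11 / S6:16 / S4:19 / S5:25 / S2:28] → S1 (11)
S1 → [S6:5 / S2:17 / S4:20 / S5:24] → S6 (5)
S6 → [S2:12 / S4:15 / S5:19] → S2 (12)
S2 → [S4:10 / S5:31] → S4 (10)
S4 → [S5:22] → S5 (22)
Return S5→Base: 29.
Total = 4 + 11 + 5 + 12 + 10 + 22 + 29 = 93.

Total distance 93 via the nearest-neighbour route Base → S3 → S1 → S6 → S2 → S4 → S5 → Base.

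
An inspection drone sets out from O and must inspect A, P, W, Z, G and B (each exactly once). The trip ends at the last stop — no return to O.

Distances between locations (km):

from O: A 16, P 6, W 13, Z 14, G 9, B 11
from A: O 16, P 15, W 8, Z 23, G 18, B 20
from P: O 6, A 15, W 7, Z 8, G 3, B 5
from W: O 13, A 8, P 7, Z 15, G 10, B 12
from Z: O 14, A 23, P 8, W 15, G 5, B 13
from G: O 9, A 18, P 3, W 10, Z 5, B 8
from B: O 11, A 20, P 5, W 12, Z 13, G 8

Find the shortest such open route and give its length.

There are 6! = 720 possible orderings.
O - A - P - W - Z - G - B: 16+15+7+15+5+8 = 66
O - A - P - W - Z - B - G: 16+15+7+15+13+8 = 74
O - A - P - W - G - Z - B: 16+15+7+10+5+13 = 66
O - A - P - W - G - B - Z: 16+15+7+10+8+13 = 69
O - A - P - W - B - Z - G: 16+15+7+12+13+5 = 68
O - A - P - W - B - G - Z: 16+15+7+12+8+5 = 63
O - A - P - Z - W - G - B: 16+15+8+15+10+8 = 72
O - A - P - Z - W - B - G: 16+15+8+15+12+8 = 74
… (712 more)
O - P - Z - G - B - W - A: 6+8+5+8+12+8 = 47  ← best
The minimum is 47.
One shortest path: O → P → Z → G → B → W → A.

Shortest open route: 47 km.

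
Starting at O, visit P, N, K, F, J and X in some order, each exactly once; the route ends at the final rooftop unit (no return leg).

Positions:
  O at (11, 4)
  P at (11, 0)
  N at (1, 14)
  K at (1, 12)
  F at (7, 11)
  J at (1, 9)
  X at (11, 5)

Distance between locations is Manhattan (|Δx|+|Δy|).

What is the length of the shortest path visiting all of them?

There are 6! = 720 possible orderings.
O → P → N → K → F → J → X: 4+24+2+7+8+14 = 59
O → P → N → K → F → X → J: 4+24+2+7+10+14 = 61
O → P → N → K → J → F → X: 4+24+2+3+8+10 = 51
O → P → N → K → J → X → F: 4+24+2+3+14+10 = 57
O → P → N → K → X → F → J: 4+24+2+17+10+8 = 65
O → P → N → K → X → J → F: 4+24+2+17+14+8 = 69
O → P → N → F → K → J → X: 4+24+9+7+3+14 = 61
O → P → N → F → K → X → J: 4+24+9+7+17+14 = 75
… (712 more)
O → P → X → F → J → K → N: 4+5+10+8+3+2 = 32  ← best
The minimum is 32.
One shortest path: O → P → X → F → J → K → N.

Shortest open route: 32.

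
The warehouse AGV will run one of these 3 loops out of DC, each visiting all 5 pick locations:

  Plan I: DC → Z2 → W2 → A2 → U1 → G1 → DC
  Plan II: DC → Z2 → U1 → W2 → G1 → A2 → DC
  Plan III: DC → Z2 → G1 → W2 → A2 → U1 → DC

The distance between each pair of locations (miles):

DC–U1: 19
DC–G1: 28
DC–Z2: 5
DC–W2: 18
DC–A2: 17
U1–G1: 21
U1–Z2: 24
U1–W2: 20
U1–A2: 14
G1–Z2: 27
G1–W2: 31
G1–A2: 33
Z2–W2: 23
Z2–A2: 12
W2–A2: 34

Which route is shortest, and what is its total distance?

Plan I: 5 + 23 + 34 + 14 + 21 + 28 = 125
Plan II: 5 + 24 + 20 + 31 + 33 + 17 = 130
Plan III: 5 + 27 + 31 + 34 + 14 + 19 = 130

Shortest is Plan I, total 125 miles.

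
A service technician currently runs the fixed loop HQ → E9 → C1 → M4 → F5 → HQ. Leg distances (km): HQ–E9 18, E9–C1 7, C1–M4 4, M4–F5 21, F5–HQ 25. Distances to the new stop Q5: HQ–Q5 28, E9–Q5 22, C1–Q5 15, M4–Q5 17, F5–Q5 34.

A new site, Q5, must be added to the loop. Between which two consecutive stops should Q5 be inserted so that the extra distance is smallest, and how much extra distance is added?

Minimum extra distance: 28 km, inserting Q5 between C1 and M4.

Insertion cost between consecutive stops i–j is d(i,Q5) + d(Q5,j) − d(i,j):
  between HQ and E9: 28 + 22 − 18 = 32
  between E9 and C1: 22 + 15 − 7 = 30
  between C1 and M4: 15 + 17 − 4 = 28
  between M4 and F5: 17 + 34 − 21 = 30
  between F5 and HQ: 34 + 28 − 25 = 37
Cheapest insertion is between C1 and M4, adding 28.
New total = 75 + 28 = 103.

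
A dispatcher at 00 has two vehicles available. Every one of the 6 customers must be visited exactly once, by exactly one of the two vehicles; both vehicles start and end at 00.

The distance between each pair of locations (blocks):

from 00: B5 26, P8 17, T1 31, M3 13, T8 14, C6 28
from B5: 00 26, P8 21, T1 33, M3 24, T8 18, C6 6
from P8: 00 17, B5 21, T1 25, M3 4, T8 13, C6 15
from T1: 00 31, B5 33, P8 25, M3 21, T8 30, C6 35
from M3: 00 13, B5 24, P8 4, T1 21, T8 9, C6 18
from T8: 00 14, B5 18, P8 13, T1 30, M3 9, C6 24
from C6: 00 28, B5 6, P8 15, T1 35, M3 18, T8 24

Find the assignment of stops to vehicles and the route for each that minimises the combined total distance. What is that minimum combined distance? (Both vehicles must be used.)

Minimum combined distance: 130 blocks.

Check every non-empty split of the stops between the two vehicles; for each half take its own optimal tour:
  {B5} + {P8, T1, M3, T8, C6}: 52 + 108 = 160
  {P8} + {B5, T1, M3, T8, C6}: 34 + 107 = 141
  {B5, P8} + {T1, M3, T8, C6}: 64 + 107 = 171
  {T1} + {B5, P8, M3, T8, C6}: 62 + 70 = 132
  {B5, T1} + {P8, M3, T8, C6}: 90 + 70 = 160
  {P8, T1} + {B5, M3, T8, C6}: 73 + 69 = 142
  … (31 splits in total)
  {T8} + {B5, P8, T1, M3, C6}: 28 + 102 = 130  ← best
Best: vehicle 1 00 → T8 → 00 = 28; vehicle 2 00 → T1 → B5 → C6 → P8 → M3 → 00 = 102; combined 130.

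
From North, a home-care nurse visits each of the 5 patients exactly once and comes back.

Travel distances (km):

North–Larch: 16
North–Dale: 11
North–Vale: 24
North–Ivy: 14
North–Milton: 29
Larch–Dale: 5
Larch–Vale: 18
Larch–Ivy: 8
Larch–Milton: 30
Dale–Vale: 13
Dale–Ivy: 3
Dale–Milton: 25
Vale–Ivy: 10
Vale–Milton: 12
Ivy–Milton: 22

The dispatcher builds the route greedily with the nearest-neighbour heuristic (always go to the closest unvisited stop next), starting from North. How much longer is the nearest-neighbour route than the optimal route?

The nearest-neighbour route is 6 km longer than optimal.

North: Dale=11, Ivy=14, Larch=16, Vale=24, Milton=29 ⇒ Dale
Dale: Ivy=3, Larch=5, Vale=13, Milton=25 ⇒ Ivy
Ivy: Larch=8, Vale=10, Milton=22 ⇒ Larch
Larch: Vale=18, Milton=30 ⇒ Vale
Vale: Milton=12 ⇒ Milton
NN route North → Dale → Ivy → Larch → Vale → Milton → North costs 81.
Optimal: North → Larch → Dale → Ivy → Vale → Milton → North costs 75 (by enumerating all 60 distinct tours).
Excess = 81 − 75 = 6.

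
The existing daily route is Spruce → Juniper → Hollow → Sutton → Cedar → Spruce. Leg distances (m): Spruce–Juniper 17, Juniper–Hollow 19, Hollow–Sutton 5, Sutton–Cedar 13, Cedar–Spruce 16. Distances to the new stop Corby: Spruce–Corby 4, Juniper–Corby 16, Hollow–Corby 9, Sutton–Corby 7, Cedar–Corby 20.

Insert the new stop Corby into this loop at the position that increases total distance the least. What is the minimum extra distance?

Minimum extra distance: 3 m, inserting Corby between Spruce and Juniper.

Insertion cost between consecutive stops i–j is d(i,Corby) + d(Corby,j) − d(i,j):
  between Spruce and Juniper: 4 + 16 − 17 = 3
  between Juniper and Hollow: 16 + 9 − 19 = 6
  between Hollow and Sutton: 9 + 7 − 5 = 11
  between Sutton and Cedar: 7 + 20 − 13 = 14
  between Cedar and Spruce: 20 + 4 − 16 = 8
Cheapest insertion is between Spruce and Juniper, adding 3.
New total = 70 + 3 = 73.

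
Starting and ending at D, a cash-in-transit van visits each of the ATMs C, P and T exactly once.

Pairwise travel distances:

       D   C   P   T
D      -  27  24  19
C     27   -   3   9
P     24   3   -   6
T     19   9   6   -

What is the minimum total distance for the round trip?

With 3 stops there are 3!/2 = 3 distinct round trips (a route and its reverse cost the same).
D-C-P-T-D: 27+3+6+19 = 55
D-C-T-P-D: 27+9+6+24 = 66
D-P-C-T-D: 24+3+9+19 = 55
The minimum is 55.
One optimal route: D → C → P → T → D (or its reverse).

Shortest round trip = 55.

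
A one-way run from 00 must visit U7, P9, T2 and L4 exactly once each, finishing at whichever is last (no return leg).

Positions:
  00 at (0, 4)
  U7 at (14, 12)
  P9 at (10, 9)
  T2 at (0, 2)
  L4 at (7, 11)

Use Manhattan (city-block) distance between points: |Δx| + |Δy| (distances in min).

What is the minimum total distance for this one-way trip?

Minimum one-way distance = 30 min.

There are 4! = 24 possible orderings.
00 - U7 - P9 - T2 - L4: 22+7+17+16 = 62
00 - U7 - P9 - L4 - T2: 22+7+5+16 = 50
00 - U7 - T2 - P9 - L4: 22+24+17+5 = 68
00 - U7 - T2 - L4 - P9: 22+24+16+5 = 67
00 - U7 - L4 - P9 - T2: 22+8+5+17 = 52
00 - U7 - L4 - T2 - P9: 22+8+16+17 = 63
00 - P9 - U7 - T2 - L4: 15+7+24+16 = 62
00 - P9 - U7 - L4 - T2: 15+7+8+16 = 46
00 - P9 - T2 - U7 - L4: 15+17+24+8 = 64
00 - P9 - T2 - L4 - U7: 15+17+16+8 = 56
00 - P9 - L4 - U7 - T2: 15+5+8+24 = 52
00 - P9 - L4 - T2 - U7: 15+5+16+24 = 60
00 - T2 - U7 - P9 - L4: 2+24+7+5 = 38
00 - T2 - U7 - L4 - P9: 2+24+8+5 = 39
… (10 more)
00 - T2 - L4 - P9 - U7: 2+16+5+7 = 30  ← best
The minimum is 30.
One shortest path: 00 → T2 → L4 → P9 → U7.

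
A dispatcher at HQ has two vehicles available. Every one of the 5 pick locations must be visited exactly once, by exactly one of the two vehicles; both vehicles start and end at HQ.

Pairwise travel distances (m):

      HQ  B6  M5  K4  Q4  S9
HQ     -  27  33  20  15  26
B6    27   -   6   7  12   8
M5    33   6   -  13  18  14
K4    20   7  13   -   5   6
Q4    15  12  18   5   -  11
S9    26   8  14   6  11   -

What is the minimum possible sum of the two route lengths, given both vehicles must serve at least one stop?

103 m — the smallest possible combined total.

Check every non-empty split of the stops between the two vehicles; for each half take its own optimal tour:
  {B6} + {M5, K4, Q4, S9}: 54 + 73 = 127
  {M5} + {B6, K4, Q4, S9}: 66 + 61 = 127
  {B6, M5} + {K4, Q4, S9}: 66 + 52 = 118
  {K4} + {B6, M5, Q4, S9}: 40 + 73 = 113
  {B6, K4} + {M5, Q4, S9}: 54 + 73 = 127
  {M5, K4} + {B6, Q4, S9}: 66 + 61 = 127
  … (15 splits in total)
  {Q4} + {B6, M5, K4, S9}: 30 + 73 = 103  ← best
Best: vehicle 1 HQ → Q4 → HQ = 30; vehicle 2 HQ → B6 → M5 → S9 → K4 → HQ = 73; combined 103.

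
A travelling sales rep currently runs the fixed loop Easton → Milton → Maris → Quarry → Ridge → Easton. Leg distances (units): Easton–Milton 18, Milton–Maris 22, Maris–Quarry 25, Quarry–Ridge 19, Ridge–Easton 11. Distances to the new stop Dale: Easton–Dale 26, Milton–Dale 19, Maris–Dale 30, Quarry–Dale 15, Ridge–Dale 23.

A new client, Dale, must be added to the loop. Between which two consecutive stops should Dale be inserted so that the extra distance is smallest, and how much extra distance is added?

Insertion cost between consecutive stops i–j is d(i,Dale) + d(Dale,j) − d(i,j):
  between Easton and Milton: 26 + 19 − 18 = 27
  between Milton and Maris: 19 + 30 − 22 = 27
  between Maris and Quarry: 30 + 15 − 25 = 20
  between Quarry and Ridge: 15 + 23 − 19 = 19
  between Ridge and Easton: 23 + 26 − 11 = 38
Cheapest insertion is between Quarry and Ridge, adding 19.
New total = 95 + 19 = 114.

Adding 19 by placing Dale on the Quarry–Ridge leg.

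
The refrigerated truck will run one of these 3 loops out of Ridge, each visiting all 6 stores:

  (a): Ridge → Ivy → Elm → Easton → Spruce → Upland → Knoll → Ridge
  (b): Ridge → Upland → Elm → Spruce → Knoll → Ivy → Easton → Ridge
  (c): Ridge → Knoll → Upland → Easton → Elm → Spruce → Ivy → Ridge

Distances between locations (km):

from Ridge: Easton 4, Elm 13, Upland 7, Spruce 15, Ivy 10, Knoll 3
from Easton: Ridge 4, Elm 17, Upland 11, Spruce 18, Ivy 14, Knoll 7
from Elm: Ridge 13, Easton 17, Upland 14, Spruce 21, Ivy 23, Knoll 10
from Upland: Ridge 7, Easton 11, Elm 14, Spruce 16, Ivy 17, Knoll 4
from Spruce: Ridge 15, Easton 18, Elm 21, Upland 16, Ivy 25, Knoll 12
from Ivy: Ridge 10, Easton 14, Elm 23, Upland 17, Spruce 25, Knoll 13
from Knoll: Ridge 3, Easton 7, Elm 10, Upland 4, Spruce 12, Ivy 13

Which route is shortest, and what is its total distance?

(a): 10 + 23 + 17 + 18 + 16 + 4 + 3 = 91
(b): 7 + 14 + 21 + 12 + 13 + 14 + 4 = 85
(c): 3 + 4 + 11 + 17 + 21 + 25 + 10 = 91

Shortest is (b), total 85 km.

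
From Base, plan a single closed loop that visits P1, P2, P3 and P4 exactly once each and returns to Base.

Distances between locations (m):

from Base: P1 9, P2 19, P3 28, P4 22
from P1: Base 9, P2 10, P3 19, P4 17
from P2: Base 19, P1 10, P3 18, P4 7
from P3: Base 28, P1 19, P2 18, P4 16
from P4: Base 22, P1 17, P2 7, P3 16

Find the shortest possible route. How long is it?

There are 12 distinct closed tours to check (reversals are equivalent).
Base-P1-P2-P3-P4-Base: 9+10+18+16+22 = 75
Base-P1-P2-P4-P3-Base: 9+10+7+16+28 = 70
Base-P1-P3-P2-P4-Base: 9+19+18+7+22 = 75
Base-P1-P3-P4-P2-Base: 9+19+16+7+19 = 70
Base-P1-P4-P2-P3-Base: 9+17+7+18+28 = 79
Base-P1-P4-P3-P2-Base: 9+17+16+18+19 = 79
Base-P2-P1-P3-P4-Base: 19+10+19+16+22 = 86
Base-P2-P1-P4-P3-Base: 19+10+17+16+28 = 90
Base-P2-P3-P1-P4-Base: 19+18+19+17+22 = 95
Base-P2-P4-P1-P3-Base: 19+7+17+19+28 = 90
Base-P3-P1-P2-P4-Base: 28+19+10+7+22 = 86
Base-P3-P2-P1-P4-Base: 28+18+10+17+22 = 95
The minimum is 70.
One optimal route: Base → P1 → P2 → P4 → P3 → Base (or its reverse).

Shortest round trip = 70 m.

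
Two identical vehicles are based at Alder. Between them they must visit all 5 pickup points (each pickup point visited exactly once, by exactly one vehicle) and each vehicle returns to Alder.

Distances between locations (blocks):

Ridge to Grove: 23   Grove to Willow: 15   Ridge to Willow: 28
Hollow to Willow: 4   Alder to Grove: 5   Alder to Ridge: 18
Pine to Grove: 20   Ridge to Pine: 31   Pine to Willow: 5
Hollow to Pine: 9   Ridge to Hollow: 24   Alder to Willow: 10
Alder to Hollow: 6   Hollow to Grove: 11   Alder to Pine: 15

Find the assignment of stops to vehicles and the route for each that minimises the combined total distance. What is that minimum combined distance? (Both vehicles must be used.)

There are 2^4 − 1 = 15 ways to divide the 5 stops into two non-empty groups. For each, the best each vehicle can do is its own shortest tour through its group:
  {Ridge} + {Hollow, Pine, Grove, Willow}: 36 + 40 = 76
  {Hollow} + {Ridge, Pine, Grove, Willow}: 12 + 74 = 86
  {Ridge, Hollow} + {Pine, Grove, Willow}: 48 + 40 = 88
  {Pine} + {Ridge, Hollow, Grove, Willow}: 30 + 66 = 96
  {Ridge, Pine} + {Hollow, Grove, Willow}: 64 + 30 = 94
  {Hollow, Pine} + {Ridge, Grove, Willow}: 30 + 66 = 96
  … (15 splits in total)
  {Grove} + {Ridge, Hollow, Pine, Willow}: 10 + 64 = 74  ← best
Best: vehicle 1 Alder → Grove → Alder = 10; vehicle 2 Alder → Ridge → Pine → Willow → Hollow → Alder = 64; combined 74.

74 blocks — the smallest possible combined total.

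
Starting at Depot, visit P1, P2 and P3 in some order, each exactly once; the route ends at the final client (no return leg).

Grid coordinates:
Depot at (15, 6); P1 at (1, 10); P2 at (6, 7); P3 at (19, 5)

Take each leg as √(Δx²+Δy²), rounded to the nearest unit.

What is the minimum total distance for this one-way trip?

There are 3! = 6 possible orderings.
Depot→P1→P2→P3: 15+6+13 = 34
Depot→P1→P3→P2: 15+19+13 = 47
Depot→P2→P1→P3: 9+6+19 = 34
Depot→P2→P3→P1: 9+13+19 = 41
Depot→P3→P1→P2: 4+19+6 = 29
Depot→P3→P2→P1: 4+13+6 = 23
The minimum is 23.
One shortest path: Depot → P3 → P2 → P1.

Shortest open route: 23.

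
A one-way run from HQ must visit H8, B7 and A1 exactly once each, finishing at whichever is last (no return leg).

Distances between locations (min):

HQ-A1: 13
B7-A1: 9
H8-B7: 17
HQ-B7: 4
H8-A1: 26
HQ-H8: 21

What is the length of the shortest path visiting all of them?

There are 3! = 6 possible orderings.
HQ - H8 - B7 - A1: 21+17+9 = 47
HQ - H8 - A1 - B7: 21+26+9 = 56
HQ - B7 - H8 - A1: 4+17+26 = 47
HQ - B7 - A1 - H8: 4+9+26 = 39
HQ - A1 - H8 - B7: 13+26+17 = 56
HQ - A1 - B7 - H8: 13+9+17 = 39
The minimum is 39.
One shortest path: HQ → B7 → A1 → H8.

39 min — the minimum one-way total.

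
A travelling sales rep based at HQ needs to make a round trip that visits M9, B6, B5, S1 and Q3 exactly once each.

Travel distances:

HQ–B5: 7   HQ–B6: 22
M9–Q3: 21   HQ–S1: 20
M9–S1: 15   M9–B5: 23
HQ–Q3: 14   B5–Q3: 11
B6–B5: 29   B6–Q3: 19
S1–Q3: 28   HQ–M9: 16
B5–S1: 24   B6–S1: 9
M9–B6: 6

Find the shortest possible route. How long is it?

With 5 stops there are 5!/2 = 60 distinct round trips (a route and its reverse cost the same).
HQ → M9 → B6 → B5 → S1 → Q3 → HQ: 16+6+29+24+28+14 = 117
HQ → M9 → B6 → B5 → Q3 → S1 → HQ: 16+6+29+11+28+20 = 110
HQ → M9 → B6 → S1 → B5 → Q3 → HQ: 16+6+9+24+11+14 = 80
HQ → M9 → B6 → S1 → Q3 → B5 → HQ: 16+6+9+28+11+7 = 77
HQ → M9 → B6 → Q3 → B5 → S1 → HQ: 16+6+19+11+24+20 = 96
HQ → M9 → B6 → Q3 → S1 → B5 → HQ: 16+6+19+28+24+7 = 100
HQ → M9 → B5 → B6 → S1 → Q3 → HQ: 16+23+29+9+28+14 = 119
HQ → M9 → B5 → B6 → Q3 → S1 → HQ: 16+23+29+19+28+20 = 135
HQ → M9 → B5 → S1 → B6 → Q3 → HQ: 16+23+24+9+19+14 = 105
HQ → M9 → B5 → S1 → Q3 → B6 → HQ: 16+23+24+28+19+22 = 132
HQ → M9 → B5 → Q3 → B6 → S1 → HQ: 16+23+11+19+9+20 = 98
HQ → M9 → B5 → Q3 → S1 → B6 → HQ: 16+23+11+28+9+22 = 109
HQ → M9 → S1 → B6 → B5 → Q3 → HQ: 16+15+9+29+11+14 = 94
HQ → M9 → S1 → B6 → Q3 → B5 → HQ: 16+15+9+19+11+7 = 77
… (46 more)
HQ → B5 → Q3 → M9 → B6 → S1 → HQ: 7+11+21+6+9+20 = 74  ← best
The minimum is 74.
One optimal route: HQ → B5 → Q3 → M9 → B6 → S1 → HQ (or its reverse).

74 — the shortest possible round trip.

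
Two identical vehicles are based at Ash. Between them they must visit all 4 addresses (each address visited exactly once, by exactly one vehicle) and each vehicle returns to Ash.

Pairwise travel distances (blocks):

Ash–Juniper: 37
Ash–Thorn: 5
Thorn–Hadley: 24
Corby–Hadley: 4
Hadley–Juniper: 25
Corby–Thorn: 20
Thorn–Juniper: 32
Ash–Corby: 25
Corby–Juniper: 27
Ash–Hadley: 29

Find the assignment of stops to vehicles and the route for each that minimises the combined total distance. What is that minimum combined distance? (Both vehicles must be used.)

Check every non-empty split of the stops between the two vehicles; for each half take its own optimal tour:
  {Corby} + {Thorn, Hadley, Juniper}: 50 + 91 = 141
  {Thorn} + {Corby, Hadley, Juniper}: 10 + 91 = 101
  {Corby, Thorn} + {Hadley, Juniper}: 50 + 91 = 141
  {Hadley} + {Corby, Thorn, Juniper}: 58 + 89 = 147
  {Corby, Hadley} + {Thorn, Juniper}: 58 + 74 = 132
  {Thorn, Hadley} + {Corby, Juniper}: 58 + 89 = 147
  … (7 splits in total)
Best: vehicle 1 Ash → Thorn → Ash = 10; vehicle 2 Ash → Corby → Hadley → Juniper → Ash = 91; combined 101.

101 blocks — the smallest possible combined total.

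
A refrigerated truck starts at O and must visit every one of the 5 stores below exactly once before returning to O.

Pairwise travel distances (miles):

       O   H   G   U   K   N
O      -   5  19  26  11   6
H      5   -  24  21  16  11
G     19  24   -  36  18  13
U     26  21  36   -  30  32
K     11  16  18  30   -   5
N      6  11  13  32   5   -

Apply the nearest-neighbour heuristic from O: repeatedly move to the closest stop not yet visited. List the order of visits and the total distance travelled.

O → [H:5 / N:6 / K:11 / G:19 / U:26] → H (5)
H → [N:11 / K:16 / U:21 / G:24] → N (11)
N → [K:5 / G:13 / U:32] → K (5)
K → [G:18 / U:30] → G (18)
G → [U:36] → U (36)
Return U→O: 26.
Total = 5 + 11 + 5 + 18 + 36 + 26 = 101.

Total distance 101 miles via the nearest-neighbour route O → H → N → K → G → U → O.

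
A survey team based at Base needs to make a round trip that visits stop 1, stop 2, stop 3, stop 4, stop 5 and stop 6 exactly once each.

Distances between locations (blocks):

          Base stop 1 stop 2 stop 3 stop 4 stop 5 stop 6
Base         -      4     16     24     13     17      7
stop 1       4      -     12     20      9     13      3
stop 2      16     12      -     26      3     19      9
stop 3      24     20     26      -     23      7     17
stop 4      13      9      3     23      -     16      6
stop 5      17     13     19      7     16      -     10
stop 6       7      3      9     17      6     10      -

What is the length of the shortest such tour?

There are 360 distinct closed tours to check (reversals are equivalent).
Base - stop 1 - stop 2 - stop 3 - stop 4 - stop 5 - stop 6 - Base: 4+12+26+23+16+10+7 = 98
Base - stop 1 - stop 2 - stop 3 - stop 4 - stop 6 - stop 5 - Base: 4+12+26+23+6+10+17 = 98
Base - stop 1 - stop 2 - stop 3 - stop 5 - stop 4 - stop 6 - Base: 4+12+26+7+16+6+7 = 78
Base - stop 1 - stop 2 - stop 3 - stop 5 - stop 6 - stop 4 - Base: 4+12+26+7+10+6+13 = 78
Base - stop 1 - stop 2 - stop 3 - stop 6 - stop 4 - stop 5 - Base: 4+12+26+17+6+16+17 = 98
Base - stop 1 - stop 2 - stop 3 - stop 6 - stop 5 - stop 4 - Base: 4+12+26+17+10+16+13 = 98
Base - stop 1 - stop 2 - stop 4 - stop 3 - stop 5 - stop 6 - Base: 4+12+3+23+7+10+7 = 66
Base - stop 1 - stop 2 - stop 4 - stop 3 - stop 6 - stop 5 - Base: 4+12+3+23+17+10+17 = 86
… (352 more)
The minimum is 66.
One optimal route: Base → stop 1 → stop 2 → stop 4 → stop 3 → stop 5 → stop 6 → Base (or its reverse).

Minimum total distance: 66 blocks.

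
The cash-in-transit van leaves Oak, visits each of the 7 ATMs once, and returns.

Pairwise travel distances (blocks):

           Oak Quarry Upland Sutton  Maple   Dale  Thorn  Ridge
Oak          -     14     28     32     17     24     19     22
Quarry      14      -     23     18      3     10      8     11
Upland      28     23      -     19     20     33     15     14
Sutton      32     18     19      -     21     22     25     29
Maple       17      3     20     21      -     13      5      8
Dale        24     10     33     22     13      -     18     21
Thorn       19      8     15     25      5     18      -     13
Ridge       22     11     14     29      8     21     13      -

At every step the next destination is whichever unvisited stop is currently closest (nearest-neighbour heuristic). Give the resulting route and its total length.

Total distance 114 blocks via the nearest-neighbour route Oak → Quarry → Maple → Thorn → Ridge → Upland → Sutton → Dale → Oak.

At Oak the remaining stops are Quarry 14, Maple 17, Thorn 19, Ridge 22, Dale 24, Upland 28, Sutton 32; go to Quarry.
At Quarry the remaining stops are Maple 3, Thorn 8, Dale 10, Ridge 11, Sutton 18, Upland 23; go to Maple.
At Maple the remaining stops are Thorn 5, Ridge 8, Dale 13, Upland 20, Sutton 21; go to Thorn.
At Thorn the remaining stops are Ridge 13, Upland 15, Dale 18, Sutton 25; go to Ridge.
At Ridge the remaining stops are Upland 14, Dale 21, Sutton 29; go to Upland.
At Upland the remaining stops are Sutton 19, Dale 33; go to Sutton.
At Sutton the remaining stops are Dale 22; go to Dale.
Return Dale→Oak: 24.
Total = 14 + 3 + 5 + 13 + 14 + 19 + 22 + 24 = 114.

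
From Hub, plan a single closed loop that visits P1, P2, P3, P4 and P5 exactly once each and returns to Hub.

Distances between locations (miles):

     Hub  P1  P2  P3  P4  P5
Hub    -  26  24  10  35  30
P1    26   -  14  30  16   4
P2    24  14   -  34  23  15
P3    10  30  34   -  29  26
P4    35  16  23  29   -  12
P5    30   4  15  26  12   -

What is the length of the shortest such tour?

93 miles — the shortest possible round trip.

With 5 stops there are 5!/2 = 60 distinct round trips (a route and its reverse cost the same).
Hub→P1→P2→P3→P4→P5→Hub: 26+14+34+29+12+30 = 145
Hub→P1→P2→P3→P5→P4→Hub: 26+14+34+26+12+35 = 147
Hub→P1→P2→P4→P3→P5→Hub: 26+14+23+29+26+30 = 148
Hub→P1→P2→P4→P5→P3→Hub: 26+14+23+12+26+10 = 111
Hub→P1→P2→P5→P3→P4→Hub: 26+14+15+26+29+35 = 145
Hub→P1→P2→P5→P4→P3→Hub: 26+14+15+12+29+10 = 106
Hub→P1→P3→P2→P4→P5→Hub: 26+30+34+23+12+30 = 155
Hub→P1→P3→P2→P5→P4→Hub: 26+30+34+15+12+35 = 152
Hub→P1→P3→P4→P2→P5→Hub: 26+30+29+23+15+30 = 153
Hub→P1→P3→P4→P5→P2→Hub: 26+30+29+12+15+24 = 136
Hub→P1→P3→P5→P2→P4→Hub: 26+30+26+15+23+35 = 155
Hub→P1→P3→P5→P4→P2→Hub: 26+30+26+12+23+24 = 141
Hub→P1→P4→P2→P3→P5→Hub: 26+16+23+34+26+30 = 155
Hub→P1→P4→P2→P5→P3→Hub: 26+16+23+15+26+10 = 116
… (46 more)
Hub→P2→P1→P5→P4→P3→Hub: 24+14+4+12+29+10 = 93  ← best
The minimum is 93.
One optimal route: Hub → P2 → P1 → P5 → P4 → P3 → Hub (or its reverse).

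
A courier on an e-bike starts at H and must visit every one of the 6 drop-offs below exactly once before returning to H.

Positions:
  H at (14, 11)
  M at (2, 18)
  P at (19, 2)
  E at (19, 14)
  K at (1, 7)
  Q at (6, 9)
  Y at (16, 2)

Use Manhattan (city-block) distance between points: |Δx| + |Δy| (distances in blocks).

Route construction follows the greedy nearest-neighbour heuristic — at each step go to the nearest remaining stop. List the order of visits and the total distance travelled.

Nearest-neighbour total = 78 blocks; route H → E → P → Y → Q → K → M → H.

At H the remaining stops are E 8, Q 10, Y 11, P 14, K 17, M 19; go to E.
At E the remaining stops are P 12, Y 15, Q 18, M 21, K 25; go to P.
At P the remaining stops are Y 3, Q 20, K 23, M 33; go to Y.
At Y the remaining stops are Q 17, K 20, M 30; go to Q.
At Q the remaining stops are K 7, M 13; go to K.
At K the remaining stops are M 12; go to M.
Return M→H: 19.
Total = 8 + 12 + 3 + 17 + 7 + 12 + 19 = 78.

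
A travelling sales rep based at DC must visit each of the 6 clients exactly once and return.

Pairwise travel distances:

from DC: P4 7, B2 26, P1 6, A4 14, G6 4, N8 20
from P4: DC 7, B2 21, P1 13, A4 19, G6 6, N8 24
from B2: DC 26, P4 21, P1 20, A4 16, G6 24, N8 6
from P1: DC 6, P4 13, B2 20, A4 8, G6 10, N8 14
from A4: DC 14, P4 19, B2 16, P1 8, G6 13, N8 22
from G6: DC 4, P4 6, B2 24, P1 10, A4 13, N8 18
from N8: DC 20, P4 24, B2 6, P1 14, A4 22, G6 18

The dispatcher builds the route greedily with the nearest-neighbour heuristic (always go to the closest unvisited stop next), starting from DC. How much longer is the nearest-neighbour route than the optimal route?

6 longer than the optimal tour.

DC: G6=4, P1=6, P4=7, A4=14, N8=20, B2=26 ⇒ G6
G6: P4=6, P1=10, A4=13, N8=18, B2=24 ⇒ P4
P4: P1=13, A4=19, B2=21, N8=24 ⇒ P1
P1: A4=8, N8=14, B2=20 ⇒ A4
A4: B2=16, N8=22 ⇒ B2
B2: N8=6 ⇒ N8
NN route DC → G6 → P4 → P1 → A4 → B2 → N8 → DC costs 73.
Optimal: DC → P4 → G6 → N8 → B2 → A4 → P1 → DC costs 67 (by enumerating all 360 distinct tours).
Excess = 73 − 67 = 6.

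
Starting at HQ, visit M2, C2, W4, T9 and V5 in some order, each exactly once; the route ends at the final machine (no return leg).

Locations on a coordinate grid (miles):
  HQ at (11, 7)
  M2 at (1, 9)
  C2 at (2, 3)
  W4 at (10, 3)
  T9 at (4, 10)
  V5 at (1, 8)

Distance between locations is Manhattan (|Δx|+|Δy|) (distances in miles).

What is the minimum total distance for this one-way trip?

There are 5! = 120 possible orderings.
HQ - M2 - C2 - W4 - T9 - V5: 12+7+8+13+5 = 45
HQ - M2 - C2 - W4 - V5 - T9: 12+7+8+14+5 = 46
HQ - M2 - C2 - T9 - W4 - V5: 12+7+9+13+14 = 55
HQ - M2 - C2 - T9 - V5 - W4: 12+7+9+5+14 = 47
HQ - M2 - C2 - V5 - W4 - T9: 12+7+6+14+13 = 52
HQ - M2 - C2 - V5 - T9 - W4: 12+7+6+5+13 = 43
HQ - M2 - W4 - C2 - T9 - V5: 12+15+8+9+5 = 49
HQ - M2 - W4 - C2 - V5 - T9: 12+15+8+6+5 = 46
HQ - M2 - W4 - T9 - C2 - V5: 12+15+13+9+6 = 55
HQ - M2 - W4 - T9 - V5 - C2: 12+15+13+5+6 = 51
HQ - M2 - W4 - V5 - C2 - T9: 12+15+14+6+9 = 56
HQ - M2 - W4 - V5 - T9 - C2: 12+15+14+5+9 = 55
HQ - M2 - T9 - C2 - W4 - V5: 12+4+9+8+14 = 47
HQ - M2 - T9 - C2 - V5 - W4: 12+4+9+6+14 = 45
… (106 more)
HQ - W4 - C2 - V5 - M2 - T9: 5+8+6+1+4 = 24  ← best
The minimum is 24.
One shortest path: HQ → W4 → C2 → V5 → M2 → T9.

24 miles — the minimum one-way total.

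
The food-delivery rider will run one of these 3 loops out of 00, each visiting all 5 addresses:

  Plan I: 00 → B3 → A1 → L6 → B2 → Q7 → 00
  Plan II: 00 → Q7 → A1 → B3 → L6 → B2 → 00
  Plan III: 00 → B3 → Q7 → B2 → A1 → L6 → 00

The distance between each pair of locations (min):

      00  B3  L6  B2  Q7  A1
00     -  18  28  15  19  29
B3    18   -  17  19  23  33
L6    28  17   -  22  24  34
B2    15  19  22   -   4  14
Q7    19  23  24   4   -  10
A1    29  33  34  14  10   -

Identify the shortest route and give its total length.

Plan I: 18 + 33 + 34 + 22 + 4 + 19 = 130
Plan II: 19 + 10 + 33 + 17 + 22 + 15 = 116
Plan III: 18 + 23 + 4 + 14 + 34 + 28 = 121

Shortest is Plan II, total 116 min.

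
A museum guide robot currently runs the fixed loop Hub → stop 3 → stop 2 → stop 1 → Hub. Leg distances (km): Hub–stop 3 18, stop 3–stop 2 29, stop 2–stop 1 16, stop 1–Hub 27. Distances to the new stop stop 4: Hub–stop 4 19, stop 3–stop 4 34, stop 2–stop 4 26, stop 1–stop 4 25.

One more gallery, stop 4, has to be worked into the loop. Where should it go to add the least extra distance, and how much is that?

Insertion cost between consecutive stops i–j is d(i,stop 4) + d(stop 4,j) − d(i,j):
  between Hub and stop 3: 19 + 34 − 18 = 35
  between stop 3 and stop 2: 34 + 26 − 29 = 31
  between stop 2 and stop 1: 26 + 25 − 16 = 35
  between stop 1 and Hub: 25 + 19 − 27 = 17
Cheapest insertion is between stop 1 and Hub, adding 17.
New total = 90 + 17 = 107.

Minimum extra distance: 17 km, inserting stop 4 between stop 1 and Hub.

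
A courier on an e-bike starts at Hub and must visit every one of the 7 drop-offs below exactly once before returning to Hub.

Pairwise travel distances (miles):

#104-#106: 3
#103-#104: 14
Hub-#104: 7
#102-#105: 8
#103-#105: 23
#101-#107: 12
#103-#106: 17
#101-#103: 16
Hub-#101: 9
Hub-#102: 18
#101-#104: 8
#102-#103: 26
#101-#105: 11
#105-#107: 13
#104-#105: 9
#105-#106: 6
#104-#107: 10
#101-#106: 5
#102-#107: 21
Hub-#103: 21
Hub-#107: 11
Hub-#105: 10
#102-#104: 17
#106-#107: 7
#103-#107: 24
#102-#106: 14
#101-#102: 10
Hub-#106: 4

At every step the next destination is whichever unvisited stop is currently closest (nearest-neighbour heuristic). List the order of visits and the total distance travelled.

Total distance 91 miles via the nearest-neighbour route Hub → #106 → #104 → #101 → #102 → #105 → #107 → #103 → Hub.

Hub → [#106:4 / #104:7 / #101:9 / #105:10 / #107:11 / #102:18 / #103:21] → #106 (4)
#106 → [#104:3 / #101:5 / #105:6 / #107:7 / #102:14 / #103:17] → #104 (3)
#104 → [#101:8 / #105:9 / #107:10 / #103:14 / #102:17] → #101 (8)
#101 → [#102:10 / #105:11 / #107:12 / #103:16] → #102 (10)
#102 → [#105:8 / #107:21 / #103:26] → #105 (8)
#105 → [#107:13 / #103:23] → #107 (13)
#107 → [#103:24] → #103 (24)
Return #103→Hub: 21.
Total = 4 + 3 + 8 + 10 + 8 + 13 + 24 + 21 = 91.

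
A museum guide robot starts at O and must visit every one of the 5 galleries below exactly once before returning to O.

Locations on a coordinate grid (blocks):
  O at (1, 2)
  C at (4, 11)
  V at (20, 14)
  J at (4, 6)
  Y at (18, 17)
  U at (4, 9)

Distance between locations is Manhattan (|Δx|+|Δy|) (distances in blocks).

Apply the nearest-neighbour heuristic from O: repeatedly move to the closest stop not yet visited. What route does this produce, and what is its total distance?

68 blocks along O → J → U → C → V → Y → O.

From O: distances to unvisited — J=7, U=10, C=12, V=31, Y=32. Nearest is J (7).
From J: distances to unvisited — U=3, C=5, V=24, Y=25. Nearest is U (3).
From U: distances to unvisited — C=2, V=21, Y=22. Nearest is C (2).
From C: distances to unvisited — V=19, Y=20. Nearest is V (19).
From V: distances to unvisited — Y=5. Nearest is Y (5).
Return Y→O: 32.
Total = 7 + 3 + 2 + 19 + 5 + 32 = 68.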